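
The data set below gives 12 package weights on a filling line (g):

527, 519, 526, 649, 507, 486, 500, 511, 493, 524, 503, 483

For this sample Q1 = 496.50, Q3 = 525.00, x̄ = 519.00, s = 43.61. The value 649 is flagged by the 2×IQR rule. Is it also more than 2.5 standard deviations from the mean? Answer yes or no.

yes

z = (649 − 519.00) / 43.61 = 2.98.
|z| = 2.98 > 2.5.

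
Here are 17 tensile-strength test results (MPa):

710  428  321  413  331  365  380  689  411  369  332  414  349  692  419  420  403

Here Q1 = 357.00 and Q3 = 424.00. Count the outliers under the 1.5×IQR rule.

3

IQR = 67.00; fences at 357.00 − 100.50 = 256.50 and 424.00 + 100.50 = 524.50.
Outside the cutoffs: 689, 692, 710.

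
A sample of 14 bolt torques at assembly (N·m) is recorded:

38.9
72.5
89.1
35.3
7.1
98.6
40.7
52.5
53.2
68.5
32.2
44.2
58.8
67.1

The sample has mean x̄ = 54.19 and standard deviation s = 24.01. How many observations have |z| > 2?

Cutoffs: x̄ ± 2s = [6.17, 102.21].
Every value lies within the cutoffs.

0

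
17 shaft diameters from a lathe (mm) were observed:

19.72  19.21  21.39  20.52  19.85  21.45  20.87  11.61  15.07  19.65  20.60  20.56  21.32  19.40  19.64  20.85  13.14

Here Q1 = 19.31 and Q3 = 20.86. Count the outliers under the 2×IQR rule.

3

IQR = 1.55; fences at 19.31 − 3.10 = 16.21 and 20.86 + 3.10 = 23.96.
Outside the cutoffs: 11.61, 13.14, 15.07.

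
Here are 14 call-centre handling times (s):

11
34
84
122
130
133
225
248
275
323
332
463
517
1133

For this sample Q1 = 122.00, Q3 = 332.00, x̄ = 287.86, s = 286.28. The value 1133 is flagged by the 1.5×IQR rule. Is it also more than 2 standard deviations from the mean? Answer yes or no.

z = (1133 − 287.86) / 286.28 = 2.95.
|z| = 2.95 > 2.

yes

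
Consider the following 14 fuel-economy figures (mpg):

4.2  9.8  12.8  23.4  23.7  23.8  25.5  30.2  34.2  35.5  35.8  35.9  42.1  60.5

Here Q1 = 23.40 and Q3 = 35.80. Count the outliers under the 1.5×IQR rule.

IQR = 12.40; fences at 23.40 − 18.60 = 4.80 and 35.80 + 18.60 = 54.40.
Outside the cutoffs: 4.2, 60.5.

2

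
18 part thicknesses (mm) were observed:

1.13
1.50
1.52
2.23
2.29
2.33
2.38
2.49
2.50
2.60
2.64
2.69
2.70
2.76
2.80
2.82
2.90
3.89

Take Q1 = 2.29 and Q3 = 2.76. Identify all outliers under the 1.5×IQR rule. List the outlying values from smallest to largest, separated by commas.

1.13, 1.50, 1.52, 3.89

IQR = Q3 − Q1 = 2.76 − 2.29 = 0.47.
Lower fence = Q1 − 1.5·IQR = 2.29 − 0.705 = 1.585.
Upper fence = Q3 + 1.5·IQR = 2.76 + 0.705 = 3.465.
1.13 < 1.585 → outlier.
1.50 < 1.585 → outlier.
1.52 < 1.585 → outlier.
3.89 > 3.465 → outlier.
All remaining values lie within [1.585, 3.465].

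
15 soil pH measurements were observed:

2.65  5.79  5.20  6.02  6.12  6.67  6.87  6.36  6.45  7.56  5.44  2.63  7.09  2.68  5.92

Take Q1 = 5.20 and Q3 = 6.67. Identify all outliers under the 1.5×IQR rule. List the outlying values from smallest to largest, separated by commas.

2.63, 2.65, 2.68

IQR = Q3 − Q1 = 6.67 − 5.20 = 1.47.
Lower fence = Q1 − 1.5·IQR = 5.20 − 2.205 = 2.995.
Upper fence = Q3 + 1.5·IQR = 6.67 + 2.205 = 8.875.
2.63 < 2.995 → outlier.
2.65 < 2.995 → outlier.
2.68 < 2.995 → outlier.
All remaining values lie within [2.995, 8.875].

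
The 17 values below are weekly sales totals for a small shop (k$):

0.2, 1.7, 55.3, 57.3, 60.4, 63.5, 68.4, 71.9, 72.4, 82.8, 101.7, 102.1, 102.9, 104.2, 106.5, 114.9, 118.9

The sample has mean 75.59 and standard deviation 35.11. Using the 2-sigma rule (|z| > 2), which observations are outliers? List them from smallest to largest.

Cutoffs at x̄ ± 2s: 75.59 ± 2·35.11 = [5.37, 145.81].
0.2: z = -2.15, |z| > 2 → outlier.
1.7: z = -2.10, |z| > 2 → outlier.
Every other value lies within [5.37, 145.81].

0.2, 1.7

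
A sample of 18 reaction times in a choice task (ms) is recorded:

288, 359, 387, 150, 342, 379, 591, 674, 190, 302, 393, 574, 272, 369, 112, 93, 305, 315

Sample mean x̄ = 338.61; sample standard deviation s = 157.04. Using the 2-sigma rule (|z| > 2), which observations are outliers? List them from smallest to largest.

674

Cutoffs at x̄ ± 2s: 338.61 ± 2·157.04 = [24.53, 652.69].
674: z = 2.14, |z| > 2 → outlier.
Every other value lies within [24.53, 652.69].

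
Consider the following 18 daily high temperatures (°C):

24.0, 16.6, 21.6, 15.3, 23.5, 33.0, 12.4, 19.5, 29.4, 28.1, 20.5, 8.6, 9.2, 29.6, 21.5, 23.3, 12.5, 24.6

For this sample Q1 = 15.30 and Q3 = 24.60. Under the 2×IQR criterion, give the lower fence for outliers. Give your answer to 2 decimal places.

-3.30

IQR = Q3 − Q1 = 24.60 − 15.30 = 9.30.
Lower fence = Q1 − 2·IQR = 15.30 − 18.60 = -3.30.
Upper fence = Q3 + 2·IQR = 24.60 + 18.60 = 43.20.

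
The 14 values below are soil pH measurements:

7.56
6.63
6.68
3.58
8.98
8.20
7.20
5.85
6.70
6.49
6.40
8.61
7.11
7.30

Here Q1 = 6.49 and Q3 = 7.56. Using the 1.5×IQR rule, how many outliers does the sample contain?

1

IQR = 1.07; fences at 6.49 − 1.605 = 4.885 and 7.56 + 1.605 = 9.165.
Outside the cutoffs: 3.58.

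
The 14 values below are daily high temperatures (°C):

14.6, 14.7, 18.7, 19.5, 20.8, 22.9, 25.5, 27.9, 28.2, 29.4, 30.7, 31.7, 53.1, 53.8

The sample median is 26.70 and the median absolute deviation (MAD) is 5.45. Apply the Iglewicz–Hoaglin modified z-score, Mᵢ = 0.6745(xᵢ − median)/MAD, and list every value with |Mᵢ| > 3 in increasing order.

53.1, 53.8

|Mᵢ| > 3 ⇔ |xᵢ − 26.70| > 3·5.45/0.6745 = 24.24.
So outliers lie outside [2.46, 50.94].
53.1: M = 3.27 → outlier.
53.8: M = 3.35 → outlier.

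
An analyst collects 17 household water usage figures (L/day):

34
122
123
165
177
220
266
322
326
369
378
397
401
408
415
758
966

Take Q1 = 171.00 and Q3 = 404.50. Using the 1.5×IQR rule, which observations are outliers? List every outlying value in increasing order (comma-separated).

IQR = Q3 − Q1 = 404.50 − 171.00 = 233.50.
Lower fence = Q1 − 1.5·IQR = 171.00 − 350.25 = -179.25.
Upper fence = Q3 + 1.5·IQR = 404.50 + 350.25 = 754.75.
758 > 754.75 → outlier.
966 > 754.75 → outlier.
All remaining values lie within [-179.25, 754.75].

758, 966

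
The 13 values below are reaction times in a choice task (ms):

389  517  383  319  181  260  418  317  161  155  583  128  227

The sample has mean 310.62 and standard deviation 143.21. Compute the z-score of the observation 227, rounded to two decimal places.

-0.58

z = (227 − 310.62) / 143.21 = -0.58.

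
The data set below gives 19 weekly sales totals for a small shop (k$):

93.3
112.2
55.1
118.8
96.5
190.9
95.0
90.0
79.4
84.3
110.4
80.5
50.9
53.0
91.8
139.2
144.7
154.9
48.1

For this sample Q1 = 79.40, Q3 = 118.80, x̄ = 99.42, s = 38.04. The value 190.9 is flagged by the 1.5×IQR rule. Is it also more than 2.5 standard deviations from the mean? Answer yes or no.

z = (190.9 − 99.42) / 38.04 = 2.40.
|z| = 2.40 ≤ 2.5.

no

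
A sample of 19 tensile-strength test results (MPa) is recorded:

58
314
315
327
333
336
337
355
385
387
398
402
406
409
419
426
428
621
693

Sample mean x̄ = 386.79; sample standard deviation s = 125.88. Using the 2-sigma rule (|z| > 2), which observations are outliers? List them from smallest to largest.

58, 693

Cutoffs at x̄ ± 2s: 386.79 ± 2·125.88 = [135.03, 638.55].
58: z = -2.61, |z| > 2 → outlier.
693: z = 2.43, |z| > 2 → outlier.
Every other value lies within [135.03, 638.55].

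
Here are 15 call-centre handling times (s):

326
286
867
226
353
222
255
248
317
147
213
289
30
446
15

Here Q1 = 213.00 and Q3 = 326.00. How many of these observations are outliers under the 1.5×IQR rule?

IQR = 113.00; fences at 213.00 − 169.50 = 43.50 and 326.00 + 169.50 = 495.50.
Outside the cutoffs: 15, 30, 867.

3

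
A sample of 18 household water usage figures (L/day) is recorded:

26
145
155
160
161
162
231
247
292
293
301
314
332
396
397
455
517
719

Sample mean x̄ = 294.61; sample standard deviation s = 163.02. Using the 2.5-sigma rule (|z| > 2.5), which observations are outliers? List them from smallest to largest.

Cutoffs at x̄ ± 2.5s: 294.61 ± 2.5·163.02 = [-112.94, 702.16].
719: z = 2.60, |z| > 2.5 → outlier.
Every other value lies within [-112.94, 702.16].

719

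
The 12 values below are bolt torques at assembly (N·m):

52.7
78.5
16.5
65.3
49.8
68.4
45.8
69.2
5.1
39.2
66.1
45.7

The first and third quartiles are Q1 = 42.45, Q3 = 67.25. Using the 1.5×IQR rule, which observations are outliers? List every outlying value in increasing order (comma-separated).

5.1

IQR = Q3 − Q1 = 67.25 − 42.45 = 24.80.
Lower fence = Q1 − 1.5·IQR = 42.45 − 37.20 = 5.25.
Upper fence = Q3 + 1.5·IQR = 67.25 + 37.20 = 104.45.
5.1 < 5.25 → outlier.
All remaining values lie within [5.25, 104.45].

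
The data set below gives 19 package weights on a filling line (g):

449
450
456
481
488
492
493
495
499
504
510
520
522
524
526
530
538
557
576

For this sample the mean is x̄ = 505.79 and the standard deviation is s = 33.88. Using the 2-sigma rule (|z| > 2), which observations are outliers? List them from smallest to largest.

576

Cutoffs at x̄ ± 2s: 505.79 ± 2·33.88 = [438.03, 573.55].
576: z = 2.07, |z| > 2 → outlier.
Every other value lies within [438.03, 573.55].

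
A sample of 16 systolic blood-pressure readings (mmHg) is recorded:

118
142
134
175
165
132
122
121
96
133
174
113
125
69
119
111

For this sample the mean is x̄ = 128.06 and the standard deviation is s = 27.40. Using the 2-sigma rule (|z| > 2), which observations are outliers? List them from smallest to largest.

69

Cutoffs at x̄ ± 2s: 128.06 ± 2·27.40 = [73.26, 182.86].
69: z = -2.16, |z| > 2 → outlier.
Every other value lies within [73.26, 182.86].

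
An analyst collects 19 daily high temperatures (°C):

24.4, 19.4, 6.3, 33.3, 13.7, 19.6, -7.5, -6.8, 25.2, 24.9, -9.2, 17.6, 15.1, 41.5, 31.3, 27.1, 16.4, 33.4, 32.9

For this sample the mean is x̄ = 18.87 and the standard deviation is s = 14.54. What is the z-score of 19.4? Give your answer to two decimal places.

0.04

z = (19.4 − 18.87) / 14.54 = 0.04.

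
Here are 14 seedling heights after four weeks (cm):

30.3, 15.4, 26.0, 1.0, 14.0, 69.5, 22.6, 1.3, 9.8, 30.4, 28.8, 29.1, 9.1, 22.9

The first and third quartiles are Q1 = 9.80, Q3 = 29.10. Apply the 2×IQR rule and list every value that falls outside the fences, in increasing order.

IQR = Q3 − Q1 = 29.10 − 9.80 = 19.30.
Lower fence = Q1 − 2·IQR = 9.80 − 38.60 = -28.80.
Upper fence = Q3 + 2·IQR = 29.10 + 38.60 = 67.70.
69.5 > 67.70 → outlier.
All remaining values lie within [-28.80, 67.70].

69.5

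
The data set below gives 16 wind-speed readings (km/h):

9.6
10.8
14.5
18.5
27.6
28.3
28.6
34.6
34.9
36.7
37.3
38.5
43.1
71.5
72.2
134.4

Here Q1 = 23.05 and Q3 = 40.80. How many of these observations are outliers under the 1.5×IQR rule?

3

IQR = 17.75; fences at 23.05 − 26.625 = -3.575 and 40.80 + 26.625 = 67.425.
Outside the cutoffs: 71.5, 72.2, 134.4.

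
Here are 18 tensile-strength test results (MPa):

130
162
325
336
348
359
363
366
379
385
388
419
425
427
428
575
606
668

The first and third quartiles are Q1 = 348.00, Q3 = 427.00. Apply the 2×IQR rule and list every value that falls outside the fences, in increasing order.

130, 162, 606, 668

IQR = Q3 − Q1 = 427.00 − 348.00 = 79.00.
Lower fence = Q1 − 2·IQR = 348.00 − 158.00 = 190.00.
Upper fence = Q3 + 2·IQR = 427.00 + 158.00 = 585.00.
130 < 190.00 → outlier.
162 < 190.00 → outlier.
606 > 585.00 → outlier.
668 > 585.00 → outlier.
All remaining values lie within [190.00, 585.00].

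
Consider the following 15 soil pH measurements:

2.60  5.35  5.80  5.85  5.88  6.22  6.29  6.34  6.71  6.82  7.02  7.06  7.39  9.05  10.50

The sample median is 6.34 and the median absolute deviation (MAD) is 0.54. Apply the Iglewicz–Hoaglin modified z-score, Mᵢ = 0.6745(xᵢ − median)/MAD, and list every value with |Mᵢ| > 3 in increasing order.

2.60, 9.05, 10.50

|Mᵢ| > 3 ⇔ |xᵢ − 6.34| > 3·0.54/0.6745 = 2.40.
So outliers lie outside [3.94, 8.74].
2.60: M = -4.67 → outlier.
9.05: M = 3.38 → outlier.
10.50: M = 5.20 → outlier.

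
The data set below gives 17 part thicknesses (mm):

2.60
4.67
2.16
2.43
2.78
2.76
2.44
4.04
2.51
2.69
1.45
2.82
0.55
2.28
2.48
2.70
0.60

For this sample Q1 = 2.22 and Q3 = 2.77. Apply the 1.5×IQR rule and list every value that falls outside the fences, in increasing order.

IQR = Q3 − Q1 = 2.77 − 2.22 = 0.55.
Lower fence = Q1 − 1.5·IQR = 2.22 − 0.825 = 1.395.
Upper fence = Q3 + 1.5·IQR = 2.77 + 0.825 = 3.595.
0.55 < 1.395 → outlier.
0.60 < 1.395 → outlier.
4.04 > 3.595 → outlier.
4.67 > 3.595 → outlier.
All remaining values lie within [1.395, 3.595].

0.55, 0.60, 4.04, 4.67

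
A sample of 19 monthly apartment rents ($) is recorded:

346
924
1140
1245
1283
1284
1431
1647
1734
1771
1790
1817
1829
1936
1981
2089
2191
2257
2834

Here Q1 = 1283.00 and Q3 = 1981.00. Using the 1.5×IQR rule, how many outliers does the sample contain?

IQR = 698.00; fences at 1283.00 − 1047.00 = 236.00 and 1981.00 + 1047.00 = 3028.00.
Every value lies within the cutoffs.

0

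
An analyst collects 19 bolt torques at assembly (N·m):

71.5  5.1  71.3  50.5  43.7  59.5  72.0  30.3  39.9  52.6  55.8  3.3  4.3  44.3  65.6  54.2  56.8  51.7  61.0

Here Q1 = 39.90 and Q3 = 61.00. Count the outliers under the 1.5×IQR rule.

IQR = 21.10; fences at 39.90 − 31.65 = 8.25 and 61.00 + 31.65 = 92.65.
Outside the cutoffs: 3.3, 4.3, 5.1.

3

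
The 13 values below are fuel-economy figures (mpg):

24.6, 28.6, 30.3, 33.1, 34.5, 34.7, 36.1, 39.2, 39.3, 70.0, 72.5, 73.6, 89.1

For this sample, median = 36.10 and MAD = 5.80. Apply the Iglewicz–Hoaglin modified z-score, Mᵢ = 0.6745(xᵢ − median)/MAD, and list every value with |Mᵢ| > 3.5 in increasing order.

70.0, 72.5, 73.6, 89.1

|Mᵢ| > 3.5 ⇔ |xᵢ − 36.10| > 3.5·5.80/0.6745 = 30.10.
So outliers lie outside [6.00, 66.20].
70.0: M = 3.94 → outlier.
72.5: M = 4.23 → outlier.
73.6: M = 4.36 → outlier.
89.1: M = 6.16 → outlier.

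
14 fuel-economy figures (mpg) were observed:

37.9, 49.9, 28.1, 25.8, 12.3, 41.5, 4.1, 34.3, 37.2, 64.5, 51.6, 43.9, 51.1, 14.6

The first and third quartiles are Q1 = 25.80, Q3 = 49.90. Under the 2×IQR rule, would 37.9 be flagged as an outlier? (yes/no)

IQR = Q3 − Q1 = 49.90 − 25.80 = 24.10.
Lower fence = Q1 − 2·IQR = 25.80 − 48.20 = -22.40.
Upper fence = Q3 + 2·IQR = 49.90 + 48.20 = 98.10.
37.9 lies within [-22.40, 98.10].

no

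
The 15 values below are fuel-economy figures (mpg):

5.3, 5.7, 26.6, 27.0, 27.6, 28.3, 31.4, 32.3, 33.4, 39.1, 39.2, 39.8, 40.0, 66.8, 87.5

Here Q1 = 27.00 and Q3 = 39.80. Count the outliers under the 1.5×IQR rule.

4

IQR = 12.80; fences at 27.00 − 19.20 = 7.80 and 39.80 + 19.20 = 59.00.
Outside the cutoffs: 5.3, 5.7, 66.8, 87.5.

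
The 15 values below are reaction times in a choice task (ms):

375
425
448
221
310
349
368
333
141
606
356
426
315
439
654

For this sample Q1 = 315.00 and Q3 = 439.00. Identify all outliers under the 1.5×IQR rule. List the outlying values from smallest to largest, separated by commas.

654

IQR = Q3 − Q1 = 439.00 − 315.00 = 124.00.
Lower fence = Q1 − 1.5·IQR = 315.00 − 186.00 = 129.00.
Upper fence = Q3 + 1.5·IQR = 439.00 + 186.00 = 625.00.
654 > 625.00 → outlier.
All remaining values lie within [129.00, 625.00].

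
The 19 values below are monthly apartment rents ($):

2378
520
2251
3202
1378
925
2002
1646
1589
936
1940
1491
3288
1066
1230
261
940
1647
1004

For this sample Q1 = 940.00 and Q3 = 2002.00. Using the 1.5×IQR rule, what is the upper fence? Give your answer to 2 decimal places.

IQR = Q3 − Q1 = 2002.00 − 940.00 = 1062.00.
Lower fence = Q1 − 1.5·IQR = 940.00 − 1593.00 = -653.00.
Upper fence = Q3 + 1.5·IQR = 2002.00 + 1593.00 = 3595.00.

3595.00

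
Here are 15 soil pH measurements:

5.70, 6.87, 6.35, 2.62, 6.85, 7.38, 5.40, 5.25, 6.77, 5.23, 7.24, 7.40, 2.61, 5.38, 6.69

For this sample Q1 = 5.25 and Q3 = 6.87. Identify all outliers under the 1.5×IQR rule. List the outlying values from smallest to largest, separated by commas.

2.61, 2.62

IQR = Q3 − Q1 = 6.87 − 5.25 = 1.62.
Lower fence = Q1 − 1.5·IQR = 5.25 − 2.43 = 2.82.
Upper fence = Q3 + 1.5·IQR = 6.87 + 2.43 = 9.30.
2.61 < 2.82 → outlier.
2.62 < 2.82 → outlier.
All remaining values lie within [2.82, 9.30].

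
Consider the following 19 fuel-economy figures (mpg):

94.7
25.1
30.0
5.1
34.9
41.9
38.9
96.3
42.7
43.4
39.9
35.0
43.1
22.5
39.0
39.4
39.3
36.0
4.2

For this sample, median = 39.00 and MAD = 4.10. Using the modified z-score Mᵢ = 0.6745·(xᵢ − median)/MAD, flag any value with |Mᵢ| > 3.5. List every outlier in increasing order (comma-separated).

4.2, 5.1, 94.7, 96.3

|Mᵢ| > 3.5 ⇔ |xᵢ − 39.00| > 3.5·4.10/0.6745 = 21.28.
So outliers lie outside [17.72, 60.28].
4.2: M = -5.73 → outlier.
5.1: M = -5.58 → outlier.
94.7: M = 9.16 → outlier.
96.3: M = 9.43 → outlier.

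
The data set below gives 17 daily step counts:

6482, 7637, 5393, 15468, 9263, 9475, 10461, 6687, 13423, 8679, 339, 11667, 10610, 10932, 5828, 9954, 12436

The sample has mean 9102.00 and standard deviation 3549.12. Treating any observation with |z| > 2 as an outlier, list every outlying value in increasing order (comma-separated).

Cutoffs at x̄ ± 2s: 9102.00 ± 2·3549.12 = [2003.76, 16200.24].
339: z = -2.47, |z| > 2 → outlier.
Every other value lies within [2003.76, 16200.24].

339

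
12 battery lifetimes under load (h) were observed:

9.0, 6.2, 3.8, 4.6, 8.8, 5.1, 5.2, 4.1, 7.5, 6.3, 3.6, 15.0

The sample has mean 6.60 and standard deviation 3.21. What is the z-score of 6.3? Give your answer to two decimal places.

-0.09

z = (6.3 − 6.60) / 3.21 = -0.09.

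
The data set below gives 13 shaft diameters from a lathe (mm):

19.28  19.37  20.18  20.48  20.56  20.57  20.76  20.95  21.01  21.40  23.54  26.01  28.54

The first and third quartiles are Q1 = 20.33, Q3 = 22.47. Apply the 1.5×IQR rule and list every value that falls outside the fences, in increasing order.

26.01, 28.54

IQR = Q3 − Q1 = 22.47 − 20.33 = 2.14.
Lower fence = Q1 − 1.5·IQR = 20.33 − 3.21 = 17.12.
Upper fence = Q3 + 1.5·IQR = 22.47 + 3.21 = 25.68.
26.01 > 25.68 → outlier.
28.54 > 25.68 → outlier.
All remaining values lie within [17.12, 25.68].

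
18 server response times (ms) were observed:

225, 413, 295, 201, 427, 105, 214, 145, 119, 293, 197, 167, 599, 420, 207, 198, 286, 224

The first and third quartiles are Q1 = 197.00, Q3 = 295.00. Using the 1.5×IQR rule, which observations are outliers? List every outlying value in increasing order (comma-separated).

IQR = Q3 − Q1 = 295.00 − 197.00 = 98.00.
Lower fence = Q1 − 1.5·IQR = 197.00 − 147.00 = 50.00.
Upper fence = Q3 + 1.5·IQR = 295.00 + 147.00 = 442.00.
599 > 442.00 → outlier.
All remaining values lie within [50.00, 442.00].

599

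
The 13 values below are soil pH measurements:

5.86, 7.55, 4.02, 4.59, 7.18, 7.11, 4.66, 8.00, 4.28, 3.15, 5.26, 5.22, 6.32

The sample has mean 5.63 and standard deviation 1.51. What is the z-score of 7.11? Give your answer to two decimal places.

z = (7.11 − 5.63) / 1.51 = 0.98.

0.98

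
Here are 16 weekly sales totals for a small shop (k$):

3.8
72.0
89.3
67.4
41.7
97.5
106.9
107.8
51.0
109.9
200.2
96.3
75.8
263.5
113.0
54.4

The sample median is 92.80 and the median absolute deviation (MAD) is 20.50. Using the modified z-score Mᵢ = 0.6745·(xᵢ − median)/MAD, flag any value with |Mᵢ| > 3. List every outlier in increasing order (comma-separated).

200.2, 263.5

|Mᵢ| > 3 ⇔ |xᵢ − 92.80| > 3·20.50/0.6745 = 91.18.
So outliers lie outside [1.62, 183.98].
200.2: M = 3.53 → outlier.
263.5: M = 5.62 → outlier.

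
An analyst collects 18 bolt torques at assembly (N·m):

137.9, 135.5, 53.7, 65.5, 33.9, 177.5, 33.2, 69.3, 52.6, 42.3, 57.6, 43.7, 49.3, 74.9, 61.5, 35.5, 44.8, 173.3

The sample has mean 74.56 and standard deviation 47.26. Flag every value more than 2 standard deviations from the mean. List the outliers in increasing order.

173.3, 177.5

Cutoffs at x̄ ± 2s: 74.56 ± 2·47.26 = [-19.96, 169.08].
173.3: z = 2.09, |z| > 2 → outlier.
177.5: z = 2.18, |z| > 2 → outlier.
Every other value lies within [-19.96, 169.08].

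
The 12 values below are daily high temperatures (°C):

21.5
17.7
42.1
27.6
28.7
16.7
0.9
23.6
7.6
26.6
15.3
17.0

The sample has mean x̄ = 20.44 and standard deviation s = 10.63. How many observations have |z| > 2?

1

Cutoffs: x̄ ± 2s = [-0.82, 41.70].
Outside the cutoffs: 42.1.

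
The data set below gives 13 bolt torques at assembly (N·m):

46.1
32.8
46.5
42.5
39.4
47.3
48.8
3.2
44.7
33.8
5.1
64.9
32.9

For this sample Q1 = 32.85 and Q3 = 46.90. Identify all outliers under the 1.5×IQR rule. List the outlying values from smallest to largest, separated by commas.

IQR = Q3 − Q1 = 46.90 − 32.85 = 14.05.
Lower fence = Q1 − 1.5·IQR = 32.85 − 21.075 = 11.775.
Upper fence = Q3 + 1.5·IQR = 46.90 + 21.075 = 67.975.
3.2 < 11.775 → outlier.
5.1 < 11.775 → outlier.
All remaining values lie within [11.775, 67.975].

3.2, 5.1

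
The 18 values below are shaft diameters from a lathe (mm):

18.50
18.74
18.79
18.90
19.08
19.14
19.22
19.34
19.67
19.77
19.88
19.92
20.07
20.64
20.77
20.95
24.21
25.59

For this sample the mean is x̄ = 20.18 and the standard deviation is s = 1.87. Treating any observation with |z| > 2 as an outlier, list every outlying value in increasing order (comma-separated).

Cutoffs at x̄ ± 2s: 20.18 ± 2·1.87 = [16.44, 23.92].
24.21: z = 2.16, |z| > 2 → outlier.
25.59: z = 2.89, |z| > 2 → outlier.
Every other value lies within [16.44, 23.92].

24.21, 25.59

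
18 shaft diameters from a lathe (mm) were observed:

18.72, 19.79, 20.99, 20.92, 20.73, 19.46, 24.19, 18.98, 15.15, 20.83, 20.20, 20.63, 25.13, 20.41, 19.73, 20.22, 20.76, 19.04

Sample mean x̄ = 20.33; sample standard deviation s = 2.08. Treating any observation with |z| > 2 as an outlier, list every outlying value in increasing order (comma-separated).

Cutoffs at x̄ ± 2s: 20.33 ± 2·2.08 = [16.17, 24.49].
15.15: z = -2.49, |z| > 2 → outlier.
25.13: z = 2.31, |z| > 2 → outlier.
Every other value lies within [16.17, 24.49].

15.15, 25.13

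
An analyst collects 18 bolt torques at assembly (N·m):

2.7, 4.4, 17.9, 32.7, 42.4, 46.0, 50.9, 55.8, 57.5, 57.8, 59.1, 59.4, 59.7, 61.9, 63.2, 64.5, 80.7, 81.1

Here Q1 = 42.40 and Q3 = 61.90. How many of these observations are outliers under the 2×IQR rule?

IQR = 19.50; fences at 42.40 − 39.00 = 3.40 and 61.90 + 39.00 = 100.90.
Outside the cutoffs: 2.7.

1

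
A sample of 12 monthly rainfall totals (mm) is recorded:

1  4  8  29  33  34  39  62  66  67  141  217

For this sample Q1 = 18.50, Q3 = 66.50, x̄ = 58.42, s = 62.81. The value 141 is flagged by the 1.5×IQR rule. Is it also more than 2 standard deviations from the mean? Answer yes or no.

no

z = (141 − 58.42) / 62.81 = 1.31.
|z| = 1.31 ≤ 2.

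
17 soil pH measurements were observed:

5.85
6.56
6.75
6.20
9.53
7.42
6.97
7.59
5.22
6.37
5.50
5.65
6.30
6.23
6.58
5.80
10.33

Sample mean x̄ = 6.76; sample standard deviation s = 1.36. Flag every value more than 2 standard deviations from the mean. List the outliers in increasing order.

Cutoffs at x̄ ± 2s: 6.76 ± 2·1.36 = [4.04, 9.48].
9.53: z = 2.04, |z| > 2 → outlier.
10.33: z = 2.63, |z| > 2 → outlier.
Every other value lies within [4.04, 9.48].

9.53, 10.33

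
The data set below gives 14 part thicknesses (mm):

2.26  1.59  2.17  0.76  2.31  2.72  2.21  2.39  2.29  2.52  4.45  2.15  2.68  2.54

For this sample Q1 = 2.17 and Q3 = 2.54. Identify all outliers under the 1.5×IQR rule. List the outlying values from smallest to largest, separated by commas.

0.76, 1.59, 4.45

IQR = Q3 − Q1 = 2.54 − 2.17 = 0.37.
Lower fence = Q1 − 1.5·IQR = 2.17 − 0.555 = 1.615.
Upper fence = Q3 + 1.5·IQR = 2.54 + 0.555 = 3.095.
0.76 < 1.615 → outlier.
1.59 < 1.615 → outlier.
4.45 > 3.095 → outlier.
All remaining values lie within [1.615, 3.095].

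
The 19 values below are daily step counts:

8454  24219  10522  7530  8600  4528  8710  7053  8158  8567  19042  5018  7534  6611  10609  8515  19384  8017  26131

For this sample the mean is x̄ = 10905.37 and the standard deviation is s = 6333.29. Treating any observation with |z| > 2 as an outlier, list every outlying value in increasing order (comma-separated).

Cutoffs at x̄ ± 2s: 10905.37 ± 2·6333.29 = [-1761.21, 23571.95].
24219: z = 2.10, |z| > 2 → outlier.
26131: z = 2.40, |z| > 2 → outlier.
Every other value lies within [-1761.21, 23571.95].

24219, 26131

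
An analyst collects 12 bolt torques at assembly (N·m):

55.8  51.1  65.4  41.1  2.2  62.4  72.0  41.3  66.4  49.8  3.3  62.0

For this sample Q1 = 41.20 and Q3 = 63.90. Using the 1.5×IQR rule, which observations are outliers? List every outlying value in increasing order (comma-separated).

IQR = Q3 − Q1 = 63.90 − 41.20 = 22.70.
Lower fence = Q1 − 1.5·IQR = 41.20 − 34.05 = 7.15.
Upper fence = Q3 + 1.5·IQR = 63.90 + 34.05 = 97.95.
2.2 < 7.15 → outlier.
3.3 < 7.15 → outlier.
All remaining values lie within [7.15, 97.95].

2.2, 3.3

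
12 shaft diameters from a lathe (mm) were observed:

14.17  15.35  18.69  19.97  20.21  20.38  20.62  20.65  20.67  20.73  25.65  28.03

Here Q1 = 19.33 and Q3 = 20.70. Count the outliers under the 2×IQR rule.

4

IQR = 1.37; fences at 19.33 − 2.74 = 16.59 and 20.70 + 2.74 = 23.44.
Outside the cutoffs: 14.17, 15.35, 25.65, 28.03.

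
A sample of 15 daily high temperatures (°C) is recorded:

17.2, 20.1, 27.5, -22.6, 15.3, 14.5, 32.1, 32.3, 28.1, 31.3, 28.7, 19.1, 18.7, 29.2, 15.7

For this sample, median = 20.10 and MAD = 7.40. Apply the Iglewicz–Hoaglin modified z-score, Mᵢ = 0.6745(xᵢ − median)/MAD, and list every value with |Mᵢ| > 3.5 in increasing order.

|Mᵢ| > 3.5 ⇔ |xᵢ − 20.10| > 3.5·7.40/0.6745 = 38.40.
So outliers lie outside [-18.30, 58.50].
-22.6: M = -3.89 → outlier.

-22.6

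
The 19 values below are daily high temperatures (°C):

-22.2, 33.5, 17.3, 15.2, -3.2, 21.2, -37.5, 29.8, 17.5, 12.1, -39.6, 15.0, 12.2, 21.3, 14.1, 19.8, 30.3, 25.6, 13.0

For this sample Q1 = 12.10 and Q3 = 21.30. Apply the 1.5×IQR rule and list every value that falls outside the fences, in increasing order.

IQR = Q3 − Q1 = 21.30 − 12.10 = 9.20.
Lower fence = Q1 − 1.5·IQR = 12.10 − 13.80 = -1.70.
Upper fence = Q3 + 1.5·IQR = 21.30 + 13.80 = 35.10.
-39.6 < -1.70 → outlier.
-37.5 < -1.70 → outlier.
-22.2 < -1.70 → outlier.
-3.2 < -1.70 → outlier.
All remaining values lie within [-1.70, 35.10].

-39.6, -37.5, -22.2, -3.2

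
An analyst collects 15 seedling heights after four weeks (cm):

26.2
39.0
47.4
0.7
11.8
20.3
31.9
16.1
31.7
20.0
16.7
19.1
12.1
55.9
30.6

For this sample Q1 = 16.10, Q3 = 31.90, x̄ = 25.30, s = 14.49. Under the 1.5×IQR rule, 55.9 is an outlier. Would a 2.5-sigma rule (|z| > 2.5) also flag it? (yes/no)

z = (55.9 − 25.30) / 14.49 = 2.11.
|z| = 2.11 ≤ 2.5.

no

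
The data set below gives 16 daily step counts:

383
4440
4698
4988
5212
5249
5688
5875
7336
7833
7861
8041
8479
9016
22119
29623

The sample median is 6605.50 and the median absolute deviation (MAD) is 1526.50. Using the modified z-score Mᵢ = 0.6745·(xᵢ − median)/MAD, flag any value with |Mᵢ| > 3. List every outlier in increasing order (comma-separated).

|Mᵢ| > 3 ⇔ |xᵢ − 6605.50| > 3·1526.50/0.6745 = 6789.47.
So outliers lie outside [-183.97, 13394.97].
22119: M = 6.85 → outlier.
29623: M = 10.17 → outlier.

22119, 29623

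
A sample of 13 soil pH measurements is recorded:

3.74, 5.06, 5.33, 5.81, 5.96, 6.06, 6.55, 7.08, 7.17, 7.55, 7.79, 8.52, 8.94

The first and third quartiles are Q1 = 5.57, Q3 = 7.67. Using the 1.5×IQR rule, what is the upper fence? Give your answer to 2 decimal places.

10.82

IQR = Q3 − Q1 = 7.67 − 5.57 = 2.10.
Lower fence = Q1 − 1.5·IQR = 5.57 − 3.15 = 2.42.
Upper fence = Q3 + 1.5·IQR = 7.67 + 3.15 = 10.82.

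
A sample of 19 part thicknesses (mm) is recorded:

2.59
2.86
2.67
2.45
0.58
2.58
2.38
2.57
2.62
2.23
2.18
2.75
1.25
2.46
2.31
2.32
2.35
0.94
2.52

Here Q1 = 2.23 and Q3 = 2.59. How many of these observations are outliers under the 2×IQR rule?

IQR = 0.36; fences at 2.23 − 0.72 = 1.51 and 2.59 + 0.72 = 3.31.
Outside the cutoffs: 0.58, 0.94, 1.25.

3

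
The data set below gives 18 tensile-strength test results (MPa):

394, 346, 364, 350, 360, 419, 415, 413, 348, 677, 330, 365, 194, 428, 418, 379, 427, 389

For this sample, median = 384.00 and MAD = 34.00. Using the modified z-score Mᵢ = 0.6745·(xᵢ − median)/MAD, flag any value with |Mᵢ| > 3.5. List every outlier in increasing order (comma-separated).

194, 677

|Mᵢ| > 3.5 ⇔ |xᵢ − 384.00| > 3.5·34.00/0.6745 = 176.43.
So outliers lie outside [207.57, 560.43].
194: M = -3.77 → outlier.
677: M = 5.81 → outlier.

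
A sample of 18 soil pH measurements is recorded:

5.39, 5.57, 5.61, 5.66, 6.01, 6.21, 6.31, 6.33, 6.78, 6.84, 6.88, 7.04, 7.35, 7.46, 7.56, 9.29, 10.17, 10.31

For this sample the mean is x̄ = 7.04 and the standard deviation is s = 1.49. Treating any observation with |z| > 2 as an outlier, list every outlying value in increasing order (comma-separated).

10.17, 10.31

Cutoffs at x̄ ± 2s: 7.04 ± 2·1.49 = [4.06, 10.02].
10.17: z = 2.10, |z| > 2 → outlier.
10.31: z = 2.19, |z| > 2 → outlier.
Every other value lies within [4.06, 10.02].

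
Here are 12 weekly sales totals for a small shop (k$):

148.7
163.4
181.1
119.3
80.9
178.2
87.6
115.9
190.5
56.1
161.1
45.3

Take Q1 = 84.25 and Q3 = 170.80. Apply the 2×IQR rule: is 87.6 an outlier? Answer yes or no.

IQR = Q3 − Q1 = 170.80 − 84.25 = 86.55.
Lower fence = Q1 − 2·IQR = 84.25 − 173.10 = -88.85.
Upper fence = Q3 + 2·IQR = 170.80 + 173.10 = 343.90.
87.6 lies within [-88.85, 343.90].

no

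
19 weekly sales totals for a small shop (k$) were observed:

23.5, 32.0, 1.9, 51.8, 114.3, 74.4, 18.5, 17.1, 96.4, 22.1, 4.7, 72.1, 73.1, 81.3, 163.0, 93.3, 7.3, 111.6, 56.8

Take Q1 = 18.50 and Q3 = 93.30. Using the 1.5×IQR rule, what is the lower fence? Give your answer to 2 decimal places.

-93.70

IQR = Q3 − Q1 = 93.30 − 18.50 = 74.80.
Lower fence = Q1 − 1.5·IQR = 18.50 − 112.20 = -93.70.
Upper fence = Q3 + 1.5·IQR = 93.30 + 112.20 = 205.50.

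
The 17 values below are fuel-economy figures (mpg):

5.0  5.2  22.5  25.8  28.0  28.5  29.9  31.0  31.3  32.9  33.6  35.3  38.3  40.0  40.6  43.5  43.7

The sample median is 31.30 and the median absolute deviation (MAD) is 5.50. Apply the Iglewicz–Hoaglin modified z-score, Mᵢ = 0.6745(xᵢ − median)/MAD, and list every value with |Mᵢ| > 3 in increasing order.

|Mᵢ| > 3 ⇔ |xᵢ − 31.30| > 3·5.50/0.6745 = 24.46.
So outliers lie outside [6.84, 55.76].
5.0: M = -3.23 → outlier.
5.2: M = -3.20 → outlier.

5.0, 5.2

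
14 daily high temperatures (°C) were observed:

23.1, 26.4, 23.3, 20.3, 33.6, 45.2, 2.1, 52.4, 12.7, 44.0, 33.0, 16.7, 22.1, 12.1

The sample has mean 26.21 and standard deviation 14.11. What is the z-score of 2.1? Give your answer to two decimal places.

-1.71

z = (2.1 − 26.21) / 14.11 = -1.71.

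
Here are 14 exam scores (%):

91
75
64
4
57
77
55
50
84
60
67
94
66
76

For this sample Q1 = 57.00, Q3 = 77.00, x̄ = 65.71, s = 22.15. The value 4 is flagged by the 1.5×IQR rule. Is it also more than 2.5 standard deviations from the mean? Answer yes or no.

z = (4 − 65.71) / 22.15 = -2.79.
|z| = 2.79 > 2.5.

yes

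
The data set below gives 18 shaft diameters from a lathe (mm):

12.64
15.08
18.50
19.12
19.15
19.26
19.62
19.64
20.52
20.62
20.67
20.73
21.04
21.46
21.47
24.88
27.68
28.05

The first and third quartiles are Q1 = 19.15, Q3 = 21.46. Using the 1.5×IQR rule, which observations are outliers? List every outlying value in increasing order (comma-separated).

IQR = Q3 − Q1 = 21.46 − 19.15 = 2.31.
Lower fence = Q1 − 1.5·IQR = 19.15 − 3.465 = 15.685.
Upper fence = Q3 + 1.5·IQR = 21.46 + 3.465 = 24.925.
12.64 < 15.685 → outlier.
15.08 < 15.685 → outlier.
27.68 > 24.925 → outlier.
28.05 > 24.925 → outlier.
All remaining values lie within [15.685, 24.925].

12.64, 15.08, 27.68, 28.05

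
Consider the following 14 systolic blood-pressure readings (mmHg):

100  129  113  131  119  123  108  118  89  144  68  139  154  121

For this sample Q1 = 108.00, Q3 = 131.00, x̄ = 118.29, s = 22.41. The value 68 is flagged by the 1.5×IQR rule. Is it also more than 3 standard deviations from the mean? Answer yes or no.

z = (68 − 118.29) / 22.41 = -2.24.
|z| = 2.24 ≤ 3.

no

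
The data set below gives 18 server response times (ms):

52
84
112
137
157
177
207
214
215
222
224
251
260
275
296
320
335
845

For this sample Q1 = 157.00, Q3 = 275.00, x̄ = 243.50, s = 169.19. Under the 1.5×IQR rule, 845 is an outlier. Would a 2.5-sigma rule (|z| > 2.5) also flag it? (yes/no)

yes

z = (845 − 243.50) / 169.19 = 3.56.
|z| = 3.56 > 2.5.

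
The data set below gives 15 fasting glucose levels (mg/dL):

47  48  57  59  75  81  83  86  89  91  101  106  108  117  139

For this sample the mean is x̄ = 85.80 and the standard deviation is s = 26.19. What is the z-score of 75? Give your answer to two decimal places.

z = (75 − 85.80) / 26.19 = -0.41.

-0.41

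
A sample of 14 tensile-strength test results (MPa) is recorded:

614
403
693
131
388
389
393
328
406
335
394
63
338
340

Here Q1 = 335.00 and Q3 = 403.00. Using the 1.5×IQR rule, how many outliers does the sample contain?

IQR = 68.00; fences at 335.00 − 102.00 = 233.00 and 403.00 + 102.00 = 505.00.
Outside the cutoffs: 63, 131, 614, 693.

4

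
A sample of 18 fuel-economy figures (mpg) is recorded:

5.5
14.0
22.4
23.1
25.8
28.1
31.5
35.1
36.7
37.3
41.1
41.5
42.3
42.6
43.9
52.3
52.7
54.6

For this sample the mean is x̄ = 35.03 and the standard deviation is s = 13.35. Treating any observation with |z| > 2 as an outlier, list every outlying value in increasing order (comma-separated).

Cutoffs at x̄ ± 2s: 35.03 ± 2·13.35 = [8.33, 61.73].
5.5: z = -2.21, |z| > 2 → outlier.
Every other value lies within [8.33, 61.73].

5.5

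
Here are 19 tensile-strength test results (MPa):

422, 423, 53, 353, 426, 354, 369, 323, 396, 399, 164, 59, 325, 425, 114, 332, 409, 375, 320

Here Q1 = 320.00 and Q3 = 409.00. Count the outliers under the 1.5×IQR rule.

IQR = 89.00; fences at 320.00 − 133.50 = 186.50 and 409.00 + 133.50 = 542.50.
Outside the cutoffs: 53, 59, 114, 164.

4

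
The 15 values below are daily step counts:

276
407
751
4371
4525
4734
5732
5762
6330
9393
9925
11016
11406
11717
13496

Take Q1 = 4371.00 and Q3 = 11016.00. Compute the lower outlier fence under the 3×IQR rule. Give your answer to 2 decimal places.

IQR = Q3 − Q1 = 11016.00 − 4371.00 = 6645.00.
Lower fence = Q1 − 3·IQR = 4371.00 − 19935.00 = -15564.00.
Upper fence = Q3 + 3·IQR = 11016.00 + 19935.00 = 30951.00.

-15564.00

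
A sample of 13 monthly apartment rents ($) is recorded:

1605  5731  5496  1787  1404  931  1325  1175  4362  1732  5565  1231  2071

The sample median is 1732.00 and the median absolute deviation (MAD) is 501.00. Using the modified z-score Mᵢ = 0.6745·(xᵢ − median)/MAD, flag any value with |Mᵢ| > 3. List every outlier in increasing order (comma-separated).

|Mᵢ| > 3 ⇔ |xᵢ − 1732.00| > 3·501.00/0.6745 = 2228.32.
So outliers lie outside [-496.32, 3960.32].
4362: M = 3.54 → outlier.
5496: M = 5.07 → outlier.
5565: M = 5.16 → outlier.
5731: M = 5.38 → outlier.

4362, 5496, 5565, 5731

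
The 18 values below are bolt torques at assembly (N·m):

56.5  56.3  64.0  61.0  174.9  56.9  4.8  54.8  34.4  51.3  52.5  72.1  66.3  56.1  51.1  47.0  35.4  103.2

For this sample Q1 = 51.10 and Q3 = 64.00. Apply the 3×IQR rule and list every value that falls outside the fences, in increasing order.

IQR = Q3 − Q1 = 64.00 − 51.10 = 12.90.
Lower fence = Q1 − 3·IQR = 51.10 − 38.70 = 12.40.
Upper fence = Q3 + 3·IQR = 64.00 + 38.70 = 102.70.
4.8 < 12.40 → outlier.
103.2 > 102.70 → outlier.
174.9 > 102.70 → outlier.
All remaining values lie within [12.40, 102.70].

4.8, 103.2, 174.9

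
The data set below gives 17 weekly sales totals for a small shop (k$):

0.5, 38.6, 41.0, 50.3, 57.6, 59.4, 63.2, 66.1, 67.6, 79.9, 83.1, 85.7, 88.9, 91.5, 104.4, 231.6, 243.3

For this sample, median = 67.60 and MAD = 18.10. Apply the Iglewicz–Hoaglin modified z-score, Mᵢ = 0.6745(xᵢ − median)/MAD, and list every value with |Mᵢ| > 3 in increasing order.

|Mᵢ| > 3 ⇔ |xᵢ − 67.60| > 3·18.10/0.6745 = 80.50.
So outliers lie outside [-12.90, 148.10].
231.6: M = 6.11 → outlier.
243.3: M = 6.55 → outlier.

231.6, 243.3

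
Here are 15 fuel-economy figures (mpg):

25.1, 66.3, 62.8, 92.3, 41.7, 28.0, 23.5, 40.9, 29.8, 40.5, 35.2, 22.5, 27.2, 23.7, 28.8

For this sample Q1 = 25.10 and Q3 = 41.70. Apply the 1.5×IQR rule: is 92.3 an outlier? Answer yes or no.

IQR = Q3 − Q1 = 41.70 − 25.10 = 16.60.
Lower fence = Q1 − 1.5·IQR = 25.10 − 24.90 = 0.20.
Upper fence = Q3 + 1.5·IQR = 41.70 + 24.90 = 66.60.
92.3 lies above the upper fence.

yes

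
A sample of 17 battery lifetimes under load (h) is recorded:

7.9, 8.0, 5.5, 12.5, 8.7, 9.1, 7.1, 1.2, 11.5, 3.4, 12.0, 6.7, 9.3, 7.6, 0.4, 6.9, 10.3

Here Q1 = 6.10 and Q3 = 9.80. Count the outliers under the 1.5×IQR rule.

IQR = 3.70; fences at 6.10 − 5.55 = 0.55 and 9.80 + 5.55 = 15.35.
Outside the cutoffs: 0.4.

1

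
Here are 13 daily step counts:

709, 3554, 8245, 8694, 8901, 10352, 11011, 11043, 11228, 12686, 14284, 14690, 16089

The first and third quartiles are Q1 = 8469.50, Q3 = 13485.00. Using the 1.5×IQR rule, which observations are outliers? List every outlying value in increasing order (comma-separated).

IQR = Q3 − Q1 = 13485.00 − 8469.50 = 5015.50.
Lower fence = Q1 − 1.5·IQR = 8469.50 − 7523.25 = 946.25.
Upper fence = Q3 + 1.5·IQR = 13485.00 + 7523.25 = 21008.25.
709 < 946.25 → outlier.
All remaining values lie within [946.25, 21008.25].

709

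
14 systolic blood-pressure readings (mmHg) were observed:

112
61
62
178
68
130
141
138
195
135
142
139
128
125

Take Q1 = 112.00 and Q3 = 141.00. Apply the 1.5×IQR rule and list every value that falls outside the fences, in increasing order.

61, 62, 68, 195

IQR = Q3 − Q1 = 141.00 − 112.00 = 29.00.
Lower fence = Q1 − 1.5·IQR = 112.00 − 43.50 = 68.50.
Upper fence = Q3 + 1.5·IQR = 141.00 + 43.50 = 184.50.
61 < 68.50 → outlier.
62 < 68.50 → outlier.
68 < 68.50 → outlier.
195 > 184.50 → outlier.
All remaining values lie within [68.50, 184.50].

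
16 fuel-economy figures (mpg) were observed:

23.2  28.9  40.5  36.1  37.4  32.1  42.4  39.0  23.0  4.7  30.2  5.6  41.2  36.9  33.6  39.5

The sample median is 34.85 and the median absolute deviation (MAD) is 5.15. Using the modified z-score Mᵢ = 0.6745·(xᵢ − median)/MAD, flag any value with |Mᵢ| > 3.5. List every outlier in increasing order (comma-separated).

|Mᵢ| > 3.5 ⇔ |xᵢ − 34.85| > 3.5·5.15/0.6745 = 26.72.
So outliers lie outside [8.13, 61.57].
4.7: M = -3.95 → outlier.
5.6: M = -3.83 → outlier.

4.7, 5.6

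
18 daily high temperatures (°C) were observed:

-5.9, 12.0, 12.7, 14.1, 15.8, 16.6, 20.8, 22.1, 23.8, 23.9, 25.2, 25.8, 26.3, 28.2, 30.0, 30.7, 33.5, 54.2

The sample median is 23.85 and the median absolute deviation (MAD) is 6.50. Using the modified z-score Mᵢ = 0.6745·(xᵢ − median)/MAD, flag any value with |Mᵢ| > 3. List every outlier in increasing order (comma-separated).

-5.9, 54.2

|Mᵢ| > 3 ⇔ |xᵢ − 23.85| > 3·6.50/0.6745 = 28.91.
So outliers lie outside [-5.06, 52.76].
-5.9: M = -3.09 → outlier.
54.2: M = 3.15 → outlier.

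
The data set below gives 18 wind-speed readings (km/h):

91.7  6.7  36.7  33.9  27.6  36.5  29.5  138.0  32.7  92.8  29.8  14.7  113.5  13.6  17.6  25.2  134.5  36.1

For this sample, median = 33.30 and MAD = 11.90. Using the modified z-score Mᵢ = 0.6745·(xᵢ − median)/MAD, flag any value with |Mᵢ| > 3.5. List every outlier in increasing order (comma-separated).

113.5, 134.5, 138.0

|Mᵢ| > 3.5 ⇔ |xᵢ − 33.30| > 3.5·11.90/0.6745 = 61.75.
So outliers lie outside [-28.45, 95.05].
113.5: M = 4.55 → outlier.
134.5: M = 5.74 → outlier.
138.0: M = 5.93 → outlier.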